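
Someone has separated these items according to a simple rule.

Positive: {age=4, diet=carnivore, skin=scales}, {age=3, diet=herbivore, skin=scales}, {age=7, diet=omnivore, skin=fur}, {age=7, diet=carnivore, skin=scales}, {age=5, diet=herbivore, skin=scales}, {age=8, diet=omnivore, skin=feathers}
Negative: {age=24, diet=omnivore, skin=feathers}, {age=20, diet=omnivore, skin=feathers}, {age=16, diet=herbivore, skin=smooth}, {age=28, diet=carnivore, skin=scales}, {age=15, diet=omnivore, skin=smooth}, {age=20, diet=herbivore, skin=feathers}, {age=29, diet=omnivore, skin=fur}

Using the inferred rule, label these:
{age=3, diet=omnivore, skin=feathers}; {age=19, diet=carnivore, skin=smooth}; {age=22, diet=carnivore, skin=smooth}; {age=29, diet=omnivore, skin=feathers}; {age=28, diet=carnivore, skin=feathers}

Positive, Negative, Negative, Negative, Negative

One predicate separates the groups cleanly: age ≤ 8.
Positive: {age=3, diet=omnivore, skin=feathers}, since age = 3.
Negative: {age=19, diet=carnivore, skin=smooth}, since age = 19.
Negative: {age=22, diet=carnivore, skin=smooth}, since age = 22.
Negative: {age=29, diet=omnivore, skin=feathers}, since age = 29.
Negative: {age=28, diet=carnivore, skin=feathers}, since age = 28.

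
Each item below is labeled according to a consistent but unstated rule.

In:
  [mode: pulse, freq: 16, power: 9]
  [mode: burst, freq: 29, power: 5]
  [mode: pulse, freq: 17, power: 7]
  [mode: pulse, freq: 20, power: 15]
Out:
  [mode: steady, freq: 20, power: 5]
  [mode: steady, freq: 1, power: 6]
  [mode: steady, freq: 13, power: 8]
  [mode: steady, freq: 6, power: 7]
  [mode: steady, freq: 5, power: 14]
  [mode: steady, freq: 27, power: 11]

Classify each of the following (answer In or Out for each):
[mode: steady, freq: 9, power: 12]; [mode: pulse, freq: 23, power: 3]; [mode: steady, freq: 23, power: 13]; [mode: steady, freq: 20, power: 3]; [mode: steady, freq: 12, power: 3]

Out, In, Out, Out, Out

All 'In' examples share one property — mode is not steady — and every 'Out' example lacks it.
[mode: steady, freq: 9, power: 12]: mode is steady — doesn't match, so Out. [mode: pulse, freq: 23, power: 3]: mode is pulse — qualifies, so In. [mode: steady, freq: 23, power: 13]: mode is steady — doesn't match, so Out. [mode: steady, freq: 20, power: 3]: mode is steady — doesn't match, so Out. [mode: steady, freq: 12, power: 3]: mode is steady — doesn't match, so Out.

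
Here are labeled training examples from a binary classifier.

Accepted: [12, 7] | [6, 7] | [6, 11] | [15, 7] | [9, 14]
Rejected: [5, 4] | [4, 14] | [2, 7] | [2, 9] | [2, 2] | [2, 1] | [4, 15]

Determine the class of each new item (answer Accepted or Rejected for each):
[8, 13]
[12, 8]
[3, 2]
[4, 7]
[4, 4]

The simplest hypothesis consistent with all the labels is: first ≥ 6.
[8, 13] → first 8 → Accepted.
[12, 8] → first 12 → Accepted.
[3, 2] → first 3 → Rejected.
[4, 7] → first 4 → Rejected.
[4, 4] → first 4 → Rejected.

Accepted, Accepted, Rejected, Rejected, Rejected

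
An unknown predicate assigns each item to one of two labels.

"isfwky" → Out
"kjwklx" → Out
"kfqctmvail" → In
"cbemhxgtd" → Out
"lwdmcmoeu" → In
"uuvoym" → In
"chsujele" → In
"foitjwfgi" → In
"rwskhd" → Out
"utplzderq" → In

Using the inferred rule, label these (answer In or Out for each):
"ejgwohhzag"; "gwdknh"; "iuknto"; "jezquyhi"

The pattern is that an item is 'In' exactly when: has ≥ 2 vowels.
"ejgwohhzag": 3 vowels — checks out, so In.
"gwdknh": 0 vowels — fails this test, so Out.
"iuknto": 3 vowels — checks out, so In.
"jezquyhi": 3 vowels — checks out, so In.

In, Out, In, In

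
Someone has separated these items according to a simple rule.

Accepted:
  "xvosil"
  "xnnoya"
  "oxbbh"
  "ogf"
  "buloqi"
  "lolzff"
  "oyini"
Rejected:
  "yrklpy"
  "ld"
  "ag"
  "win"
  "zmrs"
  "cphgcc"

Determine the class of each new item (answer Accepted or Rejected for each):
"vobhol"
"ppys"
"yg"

Accepted, Rejected, Rejected

Checking candidate rules against both groups, what survives is: contains 'o'.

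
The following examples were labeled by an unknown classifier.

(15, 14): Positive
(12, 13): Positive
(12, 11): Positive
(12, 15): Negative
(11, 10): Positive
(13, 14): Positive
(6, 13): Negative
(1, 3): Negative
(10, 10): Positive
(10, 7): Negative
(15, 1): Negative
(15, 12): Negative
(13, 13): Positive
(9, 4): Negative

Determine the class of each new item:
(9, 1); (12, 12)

Negative, Positive

The common property of the 'Positive' items is: |first − second| ≤ 1. No 'Negative' item has it.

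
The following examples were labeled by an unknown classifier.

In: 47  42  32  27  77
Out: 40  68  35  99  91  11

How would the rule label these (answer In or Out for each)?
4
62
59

'In' ⟺ ≡ 2 (mod 5).
4: 4 mod 5 = 4, fails the rule → Out. 62: 62 mod 5 = 2, meets the rule → In. 59: 59 mod 5 = 4, fails the rule → Out.

Out, In, Out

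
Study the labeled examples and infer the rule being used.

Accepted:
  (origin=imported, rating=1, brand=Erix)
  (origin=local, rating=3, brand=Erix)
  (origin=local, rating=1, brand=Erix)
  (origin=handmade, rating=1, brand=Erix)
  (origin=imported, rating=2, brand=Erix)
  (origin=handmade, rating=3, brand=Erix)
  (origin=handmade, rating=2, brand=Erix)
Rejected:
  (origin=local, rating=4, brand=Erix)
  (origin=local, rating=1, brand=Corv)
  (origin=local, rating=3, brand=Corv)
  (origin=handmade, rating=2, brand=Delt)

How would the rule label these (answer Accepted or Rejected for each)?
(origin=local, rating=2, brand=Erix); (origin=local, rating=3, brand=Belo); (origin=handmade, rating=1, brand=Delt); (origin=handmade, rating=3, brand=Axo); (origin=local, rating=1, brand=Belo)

Accepted, Rejected, Rejected, Rejected, Rejected

The distinguishing property — brand is Erix AND rating ≤ 3 — holds for all the 'Accepted' cases and none of the 'Rejected' cases.
(origin=local, rating=2, brand=Erix) — brand is Erix, rating = 2, hence Accepted.
(origin=local, rating=3, brand=Belo) — brand is Belo, rating = 3, hence Rejected.
(origin=handmade, rating=1, brand=Delt) — brand is Delt, rating = 1, hence Rejected.
(origin=handmade, rating=3, brand=Axo) — brand is Axo, rating = 3, hence Rejected.
(origin=local, rating=1, brand=Belo) — brand is Belo, rating = 1, hence Rejected.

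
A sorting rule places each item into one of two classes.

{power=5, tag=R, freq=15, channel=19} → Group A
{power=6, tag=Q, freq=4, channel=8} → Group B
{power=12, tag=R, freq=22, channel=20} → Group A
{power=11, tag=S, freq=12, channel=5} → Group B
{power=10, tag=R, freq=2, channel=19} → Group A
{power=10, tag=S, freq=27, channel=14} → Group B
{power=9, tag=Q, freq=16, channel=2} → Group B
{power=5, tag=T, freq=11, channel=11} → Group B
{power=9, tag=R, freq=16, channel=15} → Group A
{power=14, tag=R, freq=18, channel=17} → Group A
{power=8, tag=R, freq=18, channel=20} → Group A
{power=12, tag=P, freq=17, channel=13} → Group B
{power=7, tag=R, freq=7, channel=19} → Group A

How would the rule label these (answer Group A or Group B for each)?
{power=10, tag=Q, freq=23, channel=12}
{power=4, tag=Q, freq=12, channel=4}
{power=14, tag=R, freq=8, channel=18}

Group B, Group B, Group A

The common property of the 'Group A' items is: tag is R. No 'Group B' item has it.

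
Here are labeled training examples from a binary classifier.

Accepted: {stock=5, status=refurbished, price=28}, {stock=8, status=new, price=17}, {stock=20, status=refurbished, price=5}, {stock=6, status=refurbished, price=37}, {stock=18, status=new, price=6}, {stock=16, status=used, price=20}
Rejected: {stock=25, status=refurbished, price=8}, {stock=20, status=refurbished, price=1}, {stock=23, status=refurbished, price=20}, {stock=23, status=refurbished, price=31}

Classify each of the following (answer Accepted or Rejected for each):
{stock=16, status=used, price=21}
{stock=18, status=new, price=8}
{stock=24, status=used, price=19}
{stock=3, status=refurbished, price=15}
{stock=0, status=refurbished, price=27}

The classifier is using: stock ≤ 20 AND price ≥ 5.
{stock=16, status=used, price=21}: stock = 16, price = 21, meets the rule → Accepted. {stock=18, status=new, price=8}: stock = 18, price = 8, meets the rule → Accepted. {stock=24, status=used, price=19}: stock = 24, price = 19, does not satisfy this → Rejected. {stock=3, status=refurbished, price=15}: stock = 3, price = 15, meets the rule → Accepted. {stock=0, status=refurbished, price=27}: stock = 0, price = 27, meets the rule → Accepted.

Accepted, Accepted, Rejected, Accepted, Accepted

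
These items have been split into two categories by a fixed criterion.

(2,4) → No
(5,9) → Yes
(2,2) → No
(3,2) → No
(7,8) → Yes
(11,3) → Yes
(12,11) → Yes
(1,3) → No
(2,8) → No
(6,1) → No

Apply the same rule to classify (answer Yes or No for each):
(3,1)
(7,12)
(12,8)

No, Yes, Yes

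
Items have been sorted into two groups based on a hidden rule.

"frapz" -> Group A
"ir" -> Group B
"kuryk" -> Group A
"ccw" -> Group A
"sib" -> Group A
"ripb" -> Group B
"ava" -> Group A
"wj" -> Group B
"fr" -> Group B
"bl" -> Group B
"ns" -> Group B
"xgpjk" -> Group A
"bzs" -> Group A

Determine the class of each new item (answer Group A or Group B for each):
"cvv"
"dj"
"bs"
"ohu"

The pattern is that an item is 'Group A' exactly when: odd length.
Group A: "cvv", since length 3. Group B: "dj", since length 2. Group B: "bs", since length 2. Group A: "ohu", since length 3.

Group A, Group B, Group B, Group A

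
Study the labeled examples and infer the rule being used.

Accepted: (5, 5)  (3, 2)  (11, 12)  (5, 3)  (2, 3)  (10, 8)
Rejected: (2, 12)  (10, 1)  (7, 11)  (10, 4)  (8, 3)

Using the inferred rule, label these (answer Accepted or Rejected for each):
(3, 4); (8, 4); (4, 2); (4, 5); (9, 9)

Accepted, Rejected, Accepted, Accepted, Accepted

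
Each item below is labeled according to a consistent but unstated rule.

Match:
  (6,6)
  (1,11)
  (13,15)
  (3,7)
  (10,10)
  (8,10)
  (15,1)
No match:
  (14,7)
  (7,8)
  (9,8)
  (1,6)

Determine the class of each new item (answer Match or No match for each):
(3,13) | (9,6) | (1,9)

The simplest hypothesis consistent with all the labels is: sum is even.
(3,13) — 3+13 = 16, hence Match. (9,6) — 9+6 = 15, hence No match. (1,9) — 1+9 = 10, hence Match.

Match, No match, Match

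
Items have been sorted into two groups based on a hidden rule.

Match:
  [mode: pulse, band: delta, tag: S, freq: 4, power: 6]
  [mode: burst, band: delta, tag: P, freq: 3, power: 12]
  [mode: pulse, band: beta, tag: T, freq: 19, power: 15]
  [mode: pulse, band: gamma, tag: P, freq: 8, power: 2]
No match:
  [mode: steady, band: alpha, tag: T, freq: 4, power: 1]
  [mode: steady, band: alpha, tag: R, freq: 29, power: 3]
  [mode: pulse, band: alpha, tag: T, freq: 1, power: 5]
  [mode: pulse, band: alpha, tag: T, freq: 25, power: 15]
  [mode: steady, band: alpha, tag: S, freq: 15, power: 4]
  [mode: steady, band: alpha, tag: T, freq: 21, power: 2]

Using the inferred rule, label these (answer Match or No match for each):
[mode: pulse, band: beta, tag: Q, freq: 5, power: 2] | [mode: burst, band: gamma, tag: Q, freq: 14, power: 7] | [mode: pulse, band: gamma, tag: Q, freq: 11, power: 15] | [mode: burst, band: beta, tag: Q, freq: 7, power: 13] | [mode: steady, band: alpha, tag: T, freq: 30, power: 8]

Match, Match, Match, Match, No match

Every 'Match' example satisfies: band is not alpha. None of the 'No match' examples do.
Match: [mode: pulse, band: beta, tag: Q, freq: 5, power: 2], since band is beta.
Match: [mode: burst, band: gamma, tag: Q, freq: 14, power: 7], since band is gamma.
Match: [mode: pulse, band: gamma, tag: Q, freq: 11, power: 15], since band is gamma.
Match: [mode: burst, band: beta, tag: Q, freq: 7, power: 13], since band is beta.
No match: [mode: steady, band: alpha, tag: T, freq: 30, power: 8], since band is alpha.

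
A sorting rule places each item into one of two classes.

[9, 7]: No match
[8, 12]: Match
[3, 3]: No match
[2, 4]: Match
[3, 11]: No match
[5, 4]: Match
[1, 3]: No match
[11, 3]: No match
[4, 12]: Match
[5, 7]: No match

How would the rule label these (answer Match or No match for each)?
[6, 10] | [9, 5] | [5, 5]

The pattern is that an item is 'Match' exactly when: second is even.
[6, 10] — second 10, hence Match. [9, 5] — second 5, hence No match. [5, 5] — second 5, hence No match.

Match, No match, No match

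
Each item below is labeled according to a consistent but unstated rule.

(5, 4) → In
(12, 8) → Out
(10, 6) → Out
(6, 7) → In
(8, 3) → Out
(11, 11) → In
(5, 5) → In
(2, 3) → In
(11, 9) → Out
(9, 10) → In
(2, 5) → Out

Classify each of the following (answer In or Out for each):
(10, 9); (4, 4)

In, In

The common property of the 'In' items is: |first − second| ≤ 1. No 'Out' item has it.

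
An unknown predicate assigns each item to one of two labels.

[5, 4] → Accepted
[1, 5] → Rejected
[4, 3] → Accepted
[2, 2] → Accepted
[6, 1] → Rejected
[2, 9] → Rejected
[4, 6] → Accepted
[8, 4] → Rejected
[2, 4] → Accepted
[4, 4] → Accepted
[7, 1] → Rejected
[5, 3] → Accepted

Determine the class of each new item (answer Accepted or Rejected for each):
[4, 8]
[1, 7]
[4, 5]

Rejected, Rejected, Accepted

The common property of the 'Accepted' items is: |first − second| ≤ 2. No 'Rejected' item has it.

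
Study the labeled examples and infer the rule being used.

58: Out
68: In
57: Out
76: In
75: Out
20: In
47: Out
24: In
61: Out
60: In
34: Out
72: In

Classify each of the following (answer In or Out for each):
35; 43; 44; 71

Out, Out, In, Out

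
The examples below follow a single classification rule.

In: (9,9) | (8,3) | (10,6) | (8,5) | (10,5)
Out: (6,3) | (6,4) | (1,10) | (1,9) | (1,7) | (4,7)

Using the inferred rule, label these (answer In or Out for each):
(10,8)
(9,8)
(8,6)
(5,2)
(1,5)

In, In, In, Out, Out

A rule that fits every label: first ≥ 7 — true of each 'In' example, false of each 'Out' one.
(10,8): In (first 10).
(9,8): In (first 9).
(8,6): In (first 8).
(5,2): Out (first 5).
(1,5): Out (first 1).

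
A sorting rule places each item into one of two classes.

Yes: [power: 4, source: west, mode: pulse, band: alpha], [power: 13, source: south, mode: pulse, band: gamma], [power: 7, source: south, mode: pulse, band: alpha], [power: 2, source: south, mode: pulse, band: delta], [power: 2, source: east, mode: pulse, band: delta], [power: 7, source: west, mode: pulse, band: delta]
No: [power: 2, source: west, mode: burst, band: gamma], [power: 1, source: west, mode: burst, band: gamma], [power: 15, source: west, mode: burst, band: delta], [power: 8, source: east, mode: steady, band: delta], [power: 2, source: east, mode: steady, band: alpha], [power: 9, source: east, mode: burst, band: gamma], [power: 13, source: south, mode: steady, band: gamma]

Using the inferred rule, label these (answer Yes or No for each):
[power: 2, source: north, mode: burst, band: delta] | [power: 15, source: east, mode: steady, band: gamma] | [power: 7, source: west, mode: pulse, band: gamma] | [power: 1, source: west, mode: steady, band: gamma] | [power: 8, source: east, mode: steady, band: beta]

The common property of the 'Yes' items is: mode is pulse. No 'No' item has it.

No, No, Yes, No, No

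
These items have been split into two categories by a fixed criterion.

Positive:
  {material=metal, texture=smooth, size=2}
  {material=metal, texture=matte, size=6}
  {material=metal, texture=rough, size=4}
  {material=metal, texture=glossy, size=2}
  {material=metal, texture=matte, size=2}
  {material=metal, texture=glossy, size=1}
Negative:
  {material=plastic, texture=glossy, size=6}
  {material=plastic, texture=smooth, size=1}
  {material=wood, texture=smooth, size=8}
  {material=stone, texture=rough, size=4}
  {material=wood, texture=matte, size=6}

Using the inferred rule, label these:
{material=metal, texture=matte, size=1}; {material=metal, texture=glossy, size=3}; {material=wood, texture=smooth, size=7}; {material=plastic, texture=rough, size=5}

A rule that fits every label: material is metal — true of each 'Positive' example, false of each 'Negative' one.
{material=metal, texture=matte, size=1}: Positive (material is metal).
{material=metal, texture=glossy, size=3}: Positive (material is metal).
{material=wood, texture=smooth, size=7}: Negative (material is wood).
{material=plastic, texture=rough, size=5}: Negative (material is plastic).

Positive, Positive, Negative, Negative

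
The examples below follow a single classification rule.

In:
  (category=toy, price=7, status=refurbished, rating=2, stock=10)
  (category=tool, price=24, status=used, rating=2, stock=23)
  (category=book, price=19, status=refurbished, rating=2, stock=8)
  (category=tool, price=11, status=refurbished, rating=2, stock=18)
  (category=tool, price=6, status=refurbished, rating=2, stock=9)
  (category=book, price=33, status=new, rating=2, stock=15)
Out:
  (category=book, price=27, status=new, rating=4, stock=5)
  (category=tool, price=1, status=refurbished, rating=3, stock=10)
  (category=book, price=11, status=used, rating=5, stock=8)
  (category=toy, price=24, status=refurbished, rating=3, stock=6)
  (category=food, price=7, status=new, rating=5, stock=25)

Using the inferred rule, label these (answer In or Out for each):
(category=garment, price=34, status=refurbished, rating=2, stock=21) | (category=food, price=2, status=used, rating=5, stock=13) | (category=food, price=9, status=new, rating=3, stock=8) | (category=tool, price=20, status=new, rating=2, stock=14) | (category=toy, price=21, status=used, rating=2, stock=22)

The pattern is that an item is 'In' exactly when: rating = 2.
(category=garment, price=34, status=refurbished, rating=2, stock=21) — rating = 2, hence In. (category=food, price=2, status=used, rating=5, stock=13) — rating = 5, hence Out. (category=food, price=9, status=new, rating=3, stock=8) — rating = 3, hence Out. (category=tool, price=20, status=new, rating=2, stock=14) — rating = 2, hence In. (category=toy, price=21, status=used, rating=2, stock=22) — rating = 2, hence In.

In, Out, Out, In, In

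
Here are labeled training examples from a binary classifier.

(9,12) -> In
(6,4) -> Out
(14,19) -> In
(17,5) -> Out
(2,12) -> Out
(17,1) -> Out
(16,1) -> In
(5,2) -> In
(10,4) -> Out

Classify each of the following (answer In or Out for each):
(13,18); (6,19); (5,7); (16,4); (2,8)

In, In, Out, Out, Out

The pattern is that an item is 'In' exactly when: sum is odd.
(13,18): 13+18 = 31 — matches, so In.
(6,19): 6+19 = 25 — matches, so In.
(5,7): 5+7 = 12 — does not pass, so Out.
(16,4): 16+4 = 20 — does not pass, so Out.
(2,8): 2+8 = 10 — does not pass, so Out.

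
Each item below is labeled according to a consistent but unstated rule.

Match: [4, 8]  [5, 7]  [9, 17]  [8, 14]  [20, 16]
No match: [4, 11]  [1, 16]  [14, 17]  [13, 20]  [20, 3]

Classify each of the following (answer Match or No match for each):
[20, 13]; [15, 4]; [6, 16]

The common property of the 'Match' items is: sum is even. No 'No match' item has it.
[20, 13]: 20+13 = 33 — doesn't qualify, so No match.
[15, 4]: 15+4 = 19 — doesn't qualify, so No match.
[6, 16]: 6+16 = 22 — matches, so Match.

No match, No match, Match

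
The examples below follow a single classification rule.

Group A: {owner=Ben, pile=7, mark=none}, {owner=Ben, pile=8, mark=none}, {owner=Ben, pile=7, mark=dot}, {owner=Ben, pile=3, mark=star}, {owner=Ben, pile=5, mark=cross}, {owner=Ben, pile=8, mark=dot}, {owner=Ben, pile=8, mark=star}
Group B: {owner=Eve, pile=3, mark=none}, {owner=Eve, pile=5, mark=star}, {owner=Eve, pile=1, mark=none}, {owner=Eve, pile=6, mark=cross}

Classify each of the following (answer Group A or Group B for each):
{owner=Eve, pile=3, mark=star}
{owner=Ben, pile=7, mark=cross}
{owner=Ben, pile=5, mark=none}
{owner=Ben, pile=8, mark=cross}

The classifier is using: owner is Ben.
{owner=Eve, pile=3, mark=star} — owner is Eve, hence Group B.
{owner=Ben, pile=7, mark=cross} — owner is Ben, hence Group A.
{owner=Ben, pile=5, mark=none} — owner is Ben, hence Group A.
{owner=Ben, pile=8, mark=cross} — owner is Ben, hence Group A.

Group B, Group A, Group A, Group A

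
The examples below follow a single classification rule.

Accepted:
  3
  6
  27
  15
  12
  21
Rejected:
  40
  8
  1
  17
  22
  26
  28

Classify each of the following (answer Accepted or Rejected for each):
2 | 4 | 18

The simplest hypothesis consistent with all the labels is: multiple of 3.
Rejected: 2, since 2 = 3·0 + 2. Rejected: 4, since 4 = 3·1 + 1. Accepted: 18, since 18 = 3·6.

Rejected, Rejected, Accepted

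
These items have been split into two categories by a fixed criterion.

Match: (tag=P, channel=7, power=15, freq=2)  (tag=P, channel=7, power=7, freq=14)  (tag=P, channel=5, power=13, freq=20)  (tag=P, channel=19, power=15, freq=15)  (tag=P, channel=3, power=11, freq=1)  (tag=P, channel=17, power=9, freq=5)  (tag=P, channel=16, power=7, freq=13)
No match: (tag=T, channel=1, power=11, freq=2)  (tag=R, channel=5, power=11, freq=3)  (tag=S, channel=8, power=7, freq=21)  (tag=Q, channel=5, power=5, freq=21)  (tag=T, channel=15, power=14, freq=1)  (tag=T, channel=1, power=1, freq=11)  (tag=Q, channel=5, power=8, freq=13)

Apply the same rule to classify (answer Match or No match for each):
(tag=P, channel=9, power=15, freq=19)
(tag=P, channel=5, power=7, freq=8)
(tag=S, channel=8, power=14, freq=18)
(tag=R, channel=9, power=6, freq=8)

'Match' ⟺ tag is P.
Match: (tag=P, channel=9, power=15, freq=19), since tag is P.
Match: (tag=P, channel=5, power=7, freq=8), since tag is P.
No match: (tag=S, channel=8, power=14, freq=18), since tag is S.
No match: (tag=R, channel=9, power=6, freq=8), since tag is R.

Match, Match, No match, No match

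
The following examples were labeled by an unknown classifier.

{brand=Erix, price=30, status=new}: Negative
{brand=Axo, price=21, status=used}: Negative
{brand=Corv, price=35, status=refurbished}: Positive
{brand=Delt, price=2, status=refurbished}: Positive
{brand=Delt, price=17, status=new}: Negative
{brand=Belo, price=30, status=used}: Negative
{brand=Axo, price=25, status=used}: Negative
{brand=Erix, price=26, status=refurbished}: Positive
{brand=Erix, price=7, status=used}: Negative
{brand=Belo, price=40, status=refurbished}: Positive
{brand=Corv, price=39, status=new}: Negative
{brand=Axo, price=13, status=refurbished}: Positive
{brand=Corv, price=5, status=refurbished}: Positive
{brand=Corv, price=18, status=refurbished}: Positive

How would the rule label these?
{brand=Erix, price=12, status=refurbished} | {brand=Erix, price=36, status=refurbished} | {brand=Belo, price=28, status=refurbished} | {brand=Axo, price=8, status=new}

Positive, Positive, Positive, Negative

'Positive' ⟺ status is refurbished.
{brand=Erix, price=12, status=refurbished} — status is refurbished, hence Positive. {brand=Erix, price=36, status=refurbished} — status is refurbished, hence Positive. {brand=Belo, price=28, status=refurbished} — status is refurbished, hence Positive. {brand=Axo, price=8, status=new} — status is new, hence Negative.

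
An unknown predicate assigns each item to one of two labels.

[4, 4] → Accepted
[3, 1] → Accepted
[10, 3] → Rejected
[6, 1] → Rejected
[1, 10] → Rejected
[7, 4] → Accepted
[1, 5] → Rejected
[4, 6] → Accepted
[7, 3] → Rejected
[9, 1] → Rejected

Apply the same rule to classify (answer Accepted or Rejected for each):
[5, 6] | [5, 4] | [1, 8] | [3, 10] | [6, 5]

Accepted, Accepted, Rejected, Rejected, Accepted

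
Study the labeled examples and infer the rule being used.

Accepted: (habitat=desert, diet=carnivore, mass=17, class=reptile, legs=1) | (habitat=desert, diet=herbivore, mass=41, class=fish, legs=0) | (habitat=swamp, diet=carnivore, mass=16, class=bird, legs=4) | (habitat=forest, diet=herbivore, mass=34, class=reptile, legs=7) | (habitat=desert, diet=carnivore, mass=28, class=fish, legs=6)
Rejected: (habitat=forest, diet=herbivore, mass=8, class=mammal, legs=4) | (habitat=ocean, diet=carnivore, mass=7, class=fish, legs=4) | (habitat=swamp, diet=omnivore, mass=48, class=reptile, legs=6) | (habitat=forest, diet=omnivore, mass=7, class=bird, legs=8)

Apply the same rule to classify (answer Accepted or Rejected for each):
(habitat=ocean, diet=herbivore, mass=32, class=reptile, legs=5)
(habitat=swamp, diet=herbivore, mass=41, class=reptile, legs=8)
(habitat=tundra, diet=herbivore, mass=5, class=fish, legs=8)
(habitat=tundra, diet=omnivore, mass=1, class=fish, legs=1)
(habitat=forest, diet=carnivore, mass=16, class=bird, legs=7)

The pattern is that an item is 'Accepted' exactly when: mass ≥ 16 AND mass ≤ 41.
(habitat=ocean, diet=herbivore, mass=32, class=reptile, legs=5): mass = 32, satisfies this → Accepted. (habitat=swamp, diet=herbivore, mass=41, class=reptile, legs=8): mass = 41, satisfies this → Accepted. (habitat=tundra, diet=herbivore, mass=5, class=fish, legs=8): mass = 5, fails this test → Rejected. (habitat=tundra, diet=omnivore, mass=1, class=fish, legs=1): mass = 1, fails this test → Rejected. (habitat=forest, diet=carnivore, mass=16, class=bird, legs=7): mass = 16, satisfies this → Accepted.

Accepted, Accepted, Rejected, Rejected, Accepted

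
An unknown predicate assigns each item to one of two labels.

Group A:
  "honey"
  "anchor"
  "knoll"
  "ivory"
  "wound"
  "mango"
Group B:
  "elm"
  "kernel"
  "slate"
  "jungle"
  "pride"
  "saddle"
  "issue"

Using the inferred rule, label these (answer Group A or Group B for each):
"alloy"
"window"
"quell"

Group A, Group A, Group B

One predicate separates the groups cleanly: contains 'o'.
"alloy" → has 'o' → Group A. "window" → has 'o' → Group A. "quell" → no 'o' → Group B.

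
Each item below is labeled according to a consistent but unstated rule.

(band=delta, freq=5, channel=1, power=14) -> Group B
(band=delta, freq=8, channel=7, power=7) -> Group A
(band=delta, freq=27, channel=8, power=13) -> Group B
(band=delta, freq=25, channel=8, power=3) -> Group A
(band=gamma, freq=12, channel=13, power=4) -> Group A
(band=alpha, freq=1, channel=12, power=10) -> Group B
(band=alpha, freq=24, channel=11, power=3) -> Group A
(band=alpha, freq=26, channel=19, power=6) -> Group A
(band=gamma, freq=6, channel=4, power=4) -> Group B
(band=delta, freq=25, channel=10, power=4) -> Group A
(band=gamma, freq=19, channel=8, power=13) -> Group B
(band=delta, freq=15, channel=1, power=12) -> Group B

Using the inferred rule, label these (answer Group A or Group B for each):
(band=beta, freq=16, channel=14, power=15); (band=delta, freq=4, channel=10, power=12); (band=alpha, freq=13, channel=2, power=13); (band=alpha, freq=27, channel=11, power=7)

The distinguishing property — power ≤ 7 AND freq ≥ 8 — holds for all the 'Group A' cases and none of the 'Group B' cases.
(band=beta, freq=16, channel=14, power=15) — power = 15, freq = 16, hence Group B. (band=delta, freq=4, channel=10, power=12) — power = 12, freq = 4, hence Group B. (band=alpha, freq=13, channel=2, power=13) — power = 13, freq = 13, hence Group B. (band=alpha, freq=27, channel=11, power=7) — power = 7, freq = 27, hence Group A.

Group B, Group B, Group B, Group A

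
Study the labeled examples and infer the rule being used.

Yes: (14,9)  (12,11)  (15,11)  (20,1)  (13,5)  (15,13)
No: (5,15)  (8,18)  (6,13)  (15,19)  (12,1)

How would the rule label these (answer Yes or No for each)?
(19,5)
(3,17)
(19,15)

Yes, No, Yes

Rule: first > second AND sum ≥ 18. This holds for each 'Yes' example and fails for each 'No' one.
(19,5): 19 > 5, 19+5 = 24, passes → Yes. (3,17): 3 < 17, 3+17 = 20, doesn't qualify → No. (19,15): 19 > 15, 19+15 = 34, passes → Yes.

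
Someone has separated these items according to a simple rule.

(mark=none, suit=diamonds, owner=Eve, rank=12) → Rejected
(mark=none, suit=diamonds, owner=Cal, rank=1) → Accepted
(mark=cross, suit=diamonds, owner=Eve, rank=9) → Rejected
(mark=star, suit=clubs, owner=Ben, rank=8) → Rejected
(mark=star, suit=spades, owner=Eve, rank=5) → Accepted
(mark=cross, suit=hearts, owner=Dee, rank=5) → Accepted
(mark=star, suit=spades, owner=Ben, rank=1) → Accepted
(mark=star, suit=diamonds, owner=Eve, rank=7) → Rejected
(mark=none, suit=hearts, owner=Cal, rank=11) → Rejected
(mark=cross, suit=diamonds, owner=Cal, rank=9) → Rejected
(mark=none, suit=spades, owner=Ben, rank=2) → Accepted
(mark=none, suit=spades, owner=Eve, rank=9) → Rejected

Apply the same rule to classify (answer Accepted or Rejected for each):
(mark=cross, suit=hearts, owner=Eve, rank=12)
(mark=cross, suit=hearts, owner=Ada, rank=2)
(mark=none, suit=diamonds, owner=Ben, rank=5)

Rejected, Accepted, Accepted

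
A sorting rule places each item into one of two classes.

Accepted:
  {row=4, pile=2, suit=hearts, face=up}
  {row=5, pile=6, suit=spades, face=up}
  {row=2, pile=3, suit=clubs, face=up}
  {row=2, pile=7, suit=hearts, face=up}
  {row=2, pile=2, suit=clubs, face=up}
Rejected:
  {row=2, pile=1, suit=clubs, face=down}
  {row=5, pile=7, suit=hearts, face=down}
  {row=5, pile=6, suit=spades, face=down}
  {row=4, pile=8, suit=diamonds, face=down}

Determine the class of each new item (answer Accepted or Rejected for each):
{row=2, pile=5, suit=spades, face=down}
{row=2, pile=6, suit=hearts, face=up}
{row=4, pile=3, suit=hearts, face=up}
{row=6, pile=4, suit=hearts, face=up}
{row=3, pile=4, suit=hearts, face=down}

The common property of the 'Accepted' items is: face is up. No 'Rejected' item has it.
{row=2, pile=5, suit=spades, face=down} — face is down, hence Rejected. {row=2, pile=6, suit=hearts, face=up} — face is up, hence Accepted. {row=4, pile=3, suit=hearts, face=up} — face is up, hence Accepted. {row=6, pile=4, suit=hearts, face=up} — face is up, hence Accepted. {row=3, pile=4, suit=hearts, face=down} — face is down, hence Rejected.

Rejected, Accepted, Accepted, Accepted, Rejected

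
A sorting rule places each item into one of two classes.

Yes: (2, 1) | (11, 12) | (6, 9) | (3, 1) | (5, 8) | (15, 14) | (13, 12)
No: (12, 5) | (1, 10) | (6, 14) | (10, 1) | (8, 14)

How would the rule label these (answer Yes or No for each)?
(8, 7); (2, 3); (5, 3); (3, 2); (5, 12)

'Yes' ⟺ |first − second| ≤ 3.

Yes, Yes, Yes, Yes, No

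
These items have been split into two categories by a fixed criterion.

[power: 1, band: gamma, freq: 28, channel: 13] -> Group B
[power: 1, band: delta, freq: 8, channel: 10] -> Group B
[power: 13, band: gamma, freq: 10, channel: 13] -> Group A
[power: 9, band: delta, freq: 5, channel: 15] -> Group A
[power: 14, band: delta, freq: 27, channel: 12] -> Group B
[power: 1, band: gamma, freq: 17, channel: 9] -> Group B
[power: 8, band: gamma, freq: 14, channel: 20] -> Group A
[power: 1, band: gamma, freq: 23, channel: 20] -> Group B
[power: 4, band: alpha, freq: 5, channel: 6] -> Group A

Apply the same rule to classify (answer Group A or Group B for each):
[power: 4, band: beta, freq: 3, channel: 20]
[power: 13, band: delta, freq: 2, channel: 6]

The common property of the 'Group A' items is: power ≥ 4 AND freq ≤ 14. No 'Group B' item has it.

Group A, Group A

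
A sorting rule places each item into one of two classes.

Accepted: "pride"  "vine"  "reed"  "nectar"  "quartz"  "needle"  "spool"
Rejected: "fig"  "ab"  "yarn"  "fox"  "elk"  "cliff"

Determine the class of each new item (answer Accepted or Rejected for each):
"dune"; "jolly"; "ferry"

The simplest hypothesis consistent with all the labels is: has ≥ 2 vowels.

Accepted, Rejected, Rejected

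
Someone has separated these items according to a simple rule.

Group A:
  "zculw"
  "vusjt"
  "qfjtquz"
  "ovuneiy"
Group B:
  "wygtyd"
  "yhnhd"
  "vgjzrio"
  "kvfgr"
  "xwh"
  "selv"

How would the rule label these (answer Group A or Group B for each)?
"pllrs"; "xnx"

Group B, Group B

The pattern is that an item is 'Group A' exactly when: contains 'u'.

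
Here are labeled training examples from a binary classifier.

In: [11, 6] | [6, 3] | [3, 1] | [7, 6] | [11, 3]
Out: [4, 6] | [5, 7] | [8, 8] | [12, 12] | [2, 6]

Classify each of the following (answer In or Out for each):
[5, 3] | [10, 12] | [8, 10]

In, Out, Out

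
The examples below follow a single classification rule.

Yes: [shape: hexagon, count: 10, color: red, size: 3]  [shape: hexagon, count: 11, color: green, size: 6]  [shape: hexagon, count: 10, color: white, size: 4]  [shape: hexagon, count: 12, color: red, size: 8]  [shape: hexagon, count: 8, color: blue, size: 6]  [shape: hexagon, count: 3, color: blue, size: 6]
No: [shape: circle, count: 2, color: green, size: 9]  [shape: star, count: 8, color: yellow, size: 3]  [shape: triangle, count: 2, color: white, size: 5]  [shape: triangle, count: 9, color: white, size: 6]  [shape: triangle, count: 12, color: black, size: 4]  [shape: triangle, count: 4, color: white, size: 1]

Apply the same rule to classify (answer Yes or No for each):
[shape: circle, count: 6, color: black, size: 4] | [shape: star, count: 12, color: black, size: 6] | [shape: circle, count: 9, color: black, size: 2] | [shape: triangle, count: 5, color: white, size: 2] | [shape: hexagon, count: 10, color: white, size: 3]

The distinguishing property — shape is hexagon — holds for all the 'Yes' cases and none of the 'No' cases.
[shape: circle, count: 6, color: black, size: 4] → shape is circle → No. [shape: star, count: 12, color: black, size: 6] → shape is star → No. [shape: circle, count: 9, color: black, size: 2] → shape is circle → No. [shape: triangle, count: 5, color: white, size: 2] → shape is triangle → No. [shape: hexagon, count: 10, color: white, size: 3] → shape is hexagon → Yes.

No, No, No, No, Yes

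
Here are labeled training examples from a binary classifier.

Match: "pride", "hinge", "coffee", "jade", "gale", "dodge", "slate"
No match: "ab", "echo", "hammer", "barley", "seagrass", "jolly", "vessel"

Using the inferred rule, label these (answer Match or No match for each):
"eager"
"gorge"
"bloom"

No match, Match, No match

The pattern is that an item is 'Match' exactly when: ends with 'e'.
No match: "eager", since ends with 'r'.
Match: "gorge", since ends with 'e'.
No match: "bloom", since ends with 'm'.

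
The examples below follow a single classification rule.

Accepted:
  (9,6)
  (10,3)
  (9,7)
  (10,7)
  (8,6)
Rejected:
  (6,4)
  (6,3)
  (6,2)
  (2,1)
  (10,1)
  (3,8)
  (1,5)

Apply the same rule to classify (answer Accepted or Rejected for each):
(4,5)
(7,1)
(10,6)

Rejected, Rejected, Accepted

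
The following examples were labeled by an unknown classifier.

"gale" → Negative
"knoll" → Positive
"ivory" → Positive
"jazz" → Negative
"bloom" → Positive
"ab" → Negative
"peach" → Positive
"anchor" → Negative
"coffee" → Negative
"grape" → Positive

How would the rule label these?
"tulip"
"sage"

Positive, Negative

The classifier is using: odd length.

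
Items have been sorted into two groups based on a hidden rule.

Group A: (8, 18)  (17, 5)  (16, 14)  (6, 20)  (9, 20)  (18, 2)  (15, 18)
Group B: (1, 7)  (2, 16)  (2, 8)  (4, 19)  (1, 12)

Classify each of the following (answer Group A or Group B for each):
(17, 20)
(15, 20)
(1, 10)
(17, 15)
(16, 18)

The simplest hypothesis consistent with all the labels is: first ≥ 5.

Group A, Group A, Group B, Group A, Group A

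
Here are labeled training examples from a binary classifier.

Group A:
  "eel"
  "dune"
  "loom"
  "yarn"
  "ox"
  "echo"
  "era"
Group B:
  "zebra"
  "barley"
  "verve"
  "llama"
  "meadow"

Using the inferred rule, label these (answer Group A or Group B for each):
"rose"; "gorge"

Group A, Group B

Rule: length ≤ 4. This holds for each 'Group A' example and fails for each 'Group B' one.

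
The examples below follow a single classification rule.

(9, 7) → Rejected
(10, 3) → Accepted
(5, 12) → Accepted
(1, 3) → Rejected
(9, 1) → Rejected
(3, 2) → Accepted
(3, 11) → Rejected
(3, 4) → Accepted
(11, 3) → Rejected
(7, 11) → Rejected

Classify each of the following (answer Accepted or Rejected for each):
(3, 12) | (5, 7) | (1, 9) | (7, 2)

Accepted, Rejected, Rejected, Accepted

The classifier is using: sum is odd.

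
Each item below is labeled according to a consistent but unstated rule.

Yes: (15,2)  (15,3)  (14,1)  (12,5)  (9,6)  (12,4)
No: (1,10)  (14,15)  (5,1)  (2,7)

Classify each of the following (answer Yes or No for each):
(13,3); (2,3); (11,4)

Every 'Yes' example satisfies: first > second AND sum ≥ 9. None of the 'No' examples do.
Yes: (13,3), since 13 > 3, 13+3 = 16.
No: (2,3), since 2 < 3, 2+3 = 5.
Yes: (11,4), since 11 > 4, 11+4 = 15.

Yes, No, Yes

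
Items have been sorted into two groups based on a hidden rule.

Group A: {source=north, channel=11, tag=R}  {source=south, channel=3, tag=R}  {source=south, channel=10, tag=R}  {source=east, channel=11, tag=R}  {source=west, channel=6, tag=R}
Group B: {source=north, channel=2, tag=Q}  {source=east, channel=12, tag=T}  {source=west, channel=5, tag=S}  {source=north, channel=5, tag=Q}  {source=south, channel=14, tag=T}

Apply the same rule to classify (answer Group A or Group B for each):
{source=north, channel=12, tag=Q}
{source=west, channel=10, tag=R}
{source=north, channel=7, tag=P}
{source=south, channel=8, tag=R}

Group B, Group A, Group B, Group A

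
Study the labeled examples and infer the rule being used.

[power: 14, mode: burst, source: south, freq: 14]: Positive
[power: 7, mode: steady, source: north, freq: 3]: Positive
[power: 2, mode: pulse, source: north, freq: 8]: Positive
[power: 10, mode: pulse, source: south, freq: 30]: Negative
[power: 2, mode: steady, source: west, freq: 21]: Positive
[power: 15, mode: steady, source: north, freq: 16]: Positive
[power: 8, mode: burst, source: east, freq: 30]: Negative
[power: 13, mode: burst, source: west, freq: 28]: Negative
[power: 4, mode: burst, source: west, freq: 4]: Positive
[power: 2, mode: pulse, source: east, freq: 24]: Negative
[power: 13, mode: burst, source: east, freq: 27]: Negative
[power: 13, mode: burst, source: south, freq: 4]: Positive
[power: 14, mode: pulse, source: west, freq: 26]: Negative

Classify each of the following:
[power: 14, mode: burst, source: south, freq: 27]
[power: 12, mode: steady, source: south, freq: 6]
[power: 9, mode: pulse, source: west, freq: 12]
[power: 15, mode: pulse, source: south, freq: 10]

The pattern is that an item is 'Positive' exactly when: freq ≤ 21.
[power: 14, mode: burst, source: south, freq: 27] → freq = 27 → Negative.
[power: 12, mode: steady, source: south, freq: 6] → freq = 6 → Positive.
[power: 9, mode: pulse, source: west, freq: 12] → freq = 12 → Positive.
[power: 15, mode: pulse, source: south, freq: 10] → freq = 10 → Positive.

Negative, Positive, Positive, Positive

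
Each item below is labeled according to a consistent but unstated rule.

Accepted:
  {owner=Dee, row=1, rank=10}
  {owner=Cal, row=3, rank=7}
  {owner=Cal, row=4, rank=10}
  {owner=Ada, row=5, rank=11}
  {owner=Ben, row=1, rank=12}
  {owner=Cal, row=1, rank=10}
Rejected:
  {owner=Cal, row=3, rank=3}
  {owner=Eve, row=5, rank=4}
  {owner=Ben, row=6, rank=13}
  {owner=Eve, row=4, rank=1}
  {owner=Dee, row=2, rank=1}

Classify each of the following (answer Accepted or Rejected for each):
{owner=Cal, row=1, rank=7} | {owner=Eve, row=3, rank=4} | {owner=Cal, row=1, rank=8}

'Accepted' ⟺ rank ≥ 7 AND row ≤ 5.
{owner=Cal, row=1, rank=7}: rank = 7, row = 1, fits → Accepted.
{owner=Eve, row=3, rank=4}: rank = 4, row = 3, doesn't qualify → Rejected.
{owner=Cal, row=1, rank=8}: rank = 8, row = 1, fits → Accepted.

Accepted, Rejected, Accepted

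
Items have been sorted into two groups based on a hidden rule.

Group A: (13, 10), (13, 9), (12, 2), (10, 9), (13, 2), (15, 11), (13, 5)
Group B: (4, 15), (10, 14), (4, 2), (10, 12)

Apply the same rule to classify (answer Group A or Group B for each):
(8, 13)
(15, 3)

Group B, Group A

Every 'Group A' example satisfies: first > second AND sum ≥ 14. None of the 'Group B' examples do.
(8, 13): 8 < 13, 8+13 = 21 — doesn't qualify, so Group B.
(15, 3): 15 > 3, 15+3 = 18 — qualifies, so Group A.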